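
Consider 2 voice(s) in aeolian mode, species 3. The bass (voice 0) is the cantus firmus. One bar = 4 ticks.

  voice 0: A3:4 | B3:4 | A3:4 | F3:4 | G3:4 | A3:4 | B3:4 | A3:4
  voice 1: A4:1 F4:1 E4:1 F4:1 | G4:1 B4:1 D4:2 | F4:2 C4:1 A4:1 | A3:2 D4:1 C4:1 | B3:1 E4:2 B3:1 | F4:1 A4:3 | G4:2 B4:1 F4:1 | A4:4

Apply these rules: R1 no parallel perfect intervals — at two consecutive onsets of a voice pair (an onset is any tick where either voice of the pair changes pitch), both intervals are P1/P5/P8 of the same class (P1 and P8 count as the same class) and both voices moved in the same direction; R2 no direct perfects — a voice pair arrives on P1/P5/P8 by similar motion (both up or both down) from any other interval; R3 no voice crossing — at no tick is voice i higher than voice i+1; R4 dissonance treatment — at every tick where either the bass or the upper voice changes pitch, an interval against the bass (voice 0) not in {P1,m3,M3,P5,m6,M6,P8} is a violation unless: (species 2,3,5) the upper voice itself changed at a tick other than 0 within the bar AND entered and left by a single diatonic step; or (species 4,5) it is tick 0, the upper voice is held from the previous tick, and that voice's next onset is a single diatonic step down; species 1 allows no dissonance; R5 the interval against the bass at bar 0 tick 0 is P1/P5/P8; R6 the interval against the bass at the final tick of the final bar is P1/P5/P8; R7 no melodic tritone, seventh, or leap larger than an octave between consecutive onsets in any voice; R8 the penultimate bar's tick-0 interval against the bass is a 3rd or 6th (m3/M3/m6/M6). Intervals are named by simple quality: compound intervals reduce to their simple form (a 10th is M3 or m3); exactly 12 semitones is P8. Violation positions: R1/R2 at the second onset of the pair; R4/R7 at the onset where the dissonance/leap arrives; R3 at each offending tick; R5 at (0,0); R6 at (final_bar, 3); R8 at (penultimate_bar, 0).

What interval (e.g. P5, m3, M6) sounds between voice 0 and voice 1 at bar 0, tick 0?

voice 0=A3 voice 1=A4 -> P8

P8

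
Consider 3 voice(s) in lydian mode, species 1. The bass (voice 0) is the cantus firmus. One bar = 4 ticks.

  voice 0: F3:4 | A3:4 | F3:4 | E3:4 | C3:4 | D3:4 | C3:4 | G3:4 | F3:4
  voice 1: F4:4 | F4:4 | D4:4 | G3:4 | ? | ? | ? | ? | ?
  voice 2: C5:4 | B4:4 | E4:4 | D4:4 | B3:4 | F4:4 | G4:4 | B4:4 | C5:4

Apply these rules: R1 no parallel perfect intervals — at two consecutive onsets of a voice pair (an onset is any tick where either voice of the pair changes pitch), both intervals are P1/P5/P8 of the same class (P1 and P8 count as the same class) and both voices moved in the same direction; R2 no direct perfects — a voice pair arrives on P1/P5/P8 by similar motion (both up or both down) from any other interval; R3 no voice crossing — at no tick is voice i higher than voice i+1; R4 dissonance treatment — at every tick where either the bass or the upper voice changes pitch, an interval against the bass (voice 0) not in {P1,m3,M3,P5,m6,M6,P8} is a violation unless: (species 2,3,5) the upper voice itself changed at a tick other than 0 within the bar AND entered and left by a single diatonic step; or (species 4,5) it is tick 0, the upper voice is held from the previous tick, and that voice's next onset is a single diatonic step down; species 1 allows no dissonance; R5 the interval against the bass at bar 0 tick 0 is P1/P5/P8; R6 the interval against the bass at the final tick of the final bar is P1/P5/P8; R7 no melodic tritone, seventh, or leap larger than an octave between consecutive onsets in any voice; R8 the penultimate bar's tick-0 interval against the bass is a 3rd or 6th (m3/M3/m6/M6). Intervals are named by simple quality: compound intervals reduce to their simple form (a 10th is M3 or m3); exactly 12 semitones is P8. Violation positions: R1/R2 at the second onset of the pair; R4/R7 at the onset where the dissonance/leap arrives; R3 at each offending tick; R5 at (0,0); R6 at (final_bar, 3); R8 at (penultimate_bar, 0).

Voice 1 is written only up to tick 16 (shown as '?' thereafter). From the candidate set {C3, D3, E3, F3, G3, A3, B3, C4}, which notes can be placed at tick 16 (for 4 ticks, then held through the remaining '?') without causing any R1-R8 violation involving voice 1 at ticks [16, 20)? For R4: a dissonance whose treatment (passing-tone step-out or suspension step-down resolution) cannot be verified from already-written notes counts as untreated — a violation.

C3: violates R2
D3: violates R4
E3: violates R1
F3: violates R4
G3: legal
A3: legal
B3: violates R4
C4: violates R3

{A3, G3}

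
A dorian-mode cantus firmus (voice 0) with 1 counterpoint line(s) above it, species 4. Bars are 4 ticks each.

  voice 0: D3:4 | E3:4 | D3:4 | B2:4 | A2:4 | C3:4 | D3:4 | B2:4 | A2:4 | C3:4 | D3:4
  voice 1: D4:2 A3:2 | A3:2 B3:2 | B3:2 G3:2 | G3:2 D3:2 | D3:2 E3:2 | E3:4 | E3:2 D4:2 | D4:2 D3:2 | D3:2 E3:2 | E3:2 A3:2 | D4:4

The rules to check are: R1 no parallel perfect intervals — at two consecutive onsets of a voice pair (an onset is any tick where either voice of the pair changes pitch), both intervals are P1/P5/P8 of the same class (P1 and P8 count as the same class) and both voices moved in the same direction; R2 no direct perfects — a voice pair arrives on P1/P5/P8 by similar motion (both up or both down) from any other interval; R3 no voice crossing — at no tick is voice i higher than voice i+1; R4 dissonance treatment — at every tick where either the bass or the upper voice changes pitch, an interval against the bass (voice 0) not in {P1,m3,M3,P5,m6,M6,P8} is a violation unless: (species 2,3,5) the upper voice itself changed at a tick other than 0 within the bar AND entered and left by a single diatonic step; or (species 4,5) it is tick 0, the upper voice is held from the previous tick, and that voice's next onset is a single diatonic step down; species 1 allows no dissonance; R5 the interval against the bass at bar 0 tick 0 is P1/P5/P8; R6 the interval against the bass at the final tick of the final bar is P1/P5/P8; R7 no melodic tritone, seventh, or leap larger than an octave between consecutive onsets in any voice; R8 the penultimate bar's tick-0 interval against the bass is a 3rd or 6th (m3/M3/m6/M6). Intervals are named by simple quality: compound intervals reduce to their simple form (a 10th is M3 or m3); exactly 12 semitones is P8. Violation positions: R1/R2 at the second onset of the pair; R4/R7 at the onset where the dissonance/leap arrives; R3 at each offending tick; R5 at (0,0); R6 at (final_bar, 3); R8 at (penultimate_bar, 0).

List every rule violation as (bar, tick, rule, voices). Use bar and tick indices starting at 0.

(1, 0, R4, (0, 1))
(2, 2, R4, (0, 1))
(4, 0, R4, (0, 1))
(6, 0, R4, (0, 1))
(6, 2, R7, (1,))
(8, 0, R4, (0, 1))
(10, 0, R2, (0, 1))

bar 0: v0=D3 v1=D4 downbeat P8
bar 1: v0=E3 v1=A3 downbeat P4
bar 2: v0=D3 v1=B3 downbeat M6
bar 3: v0=B2 v1=G3 downbeat m6
bar 4: v0=A2 v1=D3 downbeat P4
bar 5: v0=C3 v1=E3 downbeat M3
bar 6: v0=D3 v1=E3 downbeat M2
bar 7: v0=B2 v1=D4 downbeat m3
bar 8: v0=A2 v1=D3 downbeat P4
bar 9: v0=C3 v1=E3 downbeat M3
bar 10: v0=D3 v1=D4 downbeat P8
  -> R4 @ bar 1 tick 0 v(0, 1): E3/A3 P4 untreated
  -> R4 @ bar 2 tick 2 v(0, 1): D3/G3 P4 untreated
  -> R4 @ bar 4 tick 0 v(0, 1): A2/D3 P4 untreated
  -> R4 @ bar 6 tick 0 v(0, 1): D3/E3 M2 untreated
  -> R7 @ bar 6 tick 2 v(1,): E3->D4 leap 10st
  -> R4 @ bar 8 tick 0 v(0, 1): A2/D3 P4 untreated
  -> R2 @ bar 10 tick 0 v(0, 1): C3/A3 M6 -> D3/D4 P8 similar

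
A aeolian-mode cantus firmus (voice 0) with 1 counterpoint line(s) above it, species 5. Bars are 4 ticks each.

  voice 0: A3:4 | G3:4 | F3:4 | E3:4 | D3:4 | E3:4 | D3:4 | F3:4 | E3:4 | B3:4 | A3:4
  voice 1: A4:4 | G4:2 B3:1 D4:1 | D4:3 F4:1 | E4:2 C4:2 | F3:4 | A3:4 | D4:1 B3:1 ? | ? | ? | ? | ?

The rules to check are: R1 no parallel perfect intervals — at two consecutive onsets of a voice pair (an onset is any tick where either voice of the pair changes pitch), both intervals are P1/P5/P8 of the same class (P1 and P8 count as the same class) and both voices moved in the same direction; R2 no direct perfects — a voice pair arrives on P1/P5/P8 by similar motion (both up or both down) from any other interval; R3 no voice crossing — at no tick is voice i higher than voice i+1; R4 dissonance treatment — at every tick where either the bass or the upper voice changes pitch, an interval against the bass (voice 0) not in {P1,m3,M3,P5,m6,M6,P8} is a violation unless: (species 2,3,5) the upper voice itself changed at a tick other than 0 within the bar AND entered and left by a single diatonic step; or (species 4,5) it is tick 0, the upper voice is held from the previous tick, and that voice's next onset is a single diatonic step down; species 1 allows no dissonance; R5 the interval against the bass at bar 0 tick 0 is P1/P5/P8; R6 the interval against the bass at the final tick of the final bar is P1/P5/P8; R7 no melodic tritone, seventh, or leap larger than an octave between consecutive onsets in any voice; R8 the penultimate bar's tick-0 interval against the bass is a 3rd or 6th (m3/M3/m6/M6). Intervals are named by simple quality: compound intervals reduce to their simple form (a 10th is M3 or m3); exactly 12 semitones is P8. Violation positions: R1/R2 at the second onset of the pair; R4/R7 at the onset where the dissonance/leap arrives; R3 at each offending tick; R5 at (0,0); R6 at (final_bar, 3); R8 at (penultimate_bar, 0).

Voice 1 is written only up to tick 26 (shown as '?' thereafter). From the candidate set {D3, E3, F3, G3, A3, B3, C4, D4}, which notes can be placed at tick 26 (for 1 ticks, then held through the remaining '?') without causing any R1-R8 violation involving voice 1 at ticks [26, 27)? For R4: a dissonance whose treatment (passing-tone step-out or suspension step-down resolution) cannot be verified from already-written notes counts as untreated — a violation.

{A3, B3, D3, D4}

D3: legal
E3: violates R4
F3: violates R7
G3: violates R4
A3: legal
B3: legal
C4: violates R4
D4: legal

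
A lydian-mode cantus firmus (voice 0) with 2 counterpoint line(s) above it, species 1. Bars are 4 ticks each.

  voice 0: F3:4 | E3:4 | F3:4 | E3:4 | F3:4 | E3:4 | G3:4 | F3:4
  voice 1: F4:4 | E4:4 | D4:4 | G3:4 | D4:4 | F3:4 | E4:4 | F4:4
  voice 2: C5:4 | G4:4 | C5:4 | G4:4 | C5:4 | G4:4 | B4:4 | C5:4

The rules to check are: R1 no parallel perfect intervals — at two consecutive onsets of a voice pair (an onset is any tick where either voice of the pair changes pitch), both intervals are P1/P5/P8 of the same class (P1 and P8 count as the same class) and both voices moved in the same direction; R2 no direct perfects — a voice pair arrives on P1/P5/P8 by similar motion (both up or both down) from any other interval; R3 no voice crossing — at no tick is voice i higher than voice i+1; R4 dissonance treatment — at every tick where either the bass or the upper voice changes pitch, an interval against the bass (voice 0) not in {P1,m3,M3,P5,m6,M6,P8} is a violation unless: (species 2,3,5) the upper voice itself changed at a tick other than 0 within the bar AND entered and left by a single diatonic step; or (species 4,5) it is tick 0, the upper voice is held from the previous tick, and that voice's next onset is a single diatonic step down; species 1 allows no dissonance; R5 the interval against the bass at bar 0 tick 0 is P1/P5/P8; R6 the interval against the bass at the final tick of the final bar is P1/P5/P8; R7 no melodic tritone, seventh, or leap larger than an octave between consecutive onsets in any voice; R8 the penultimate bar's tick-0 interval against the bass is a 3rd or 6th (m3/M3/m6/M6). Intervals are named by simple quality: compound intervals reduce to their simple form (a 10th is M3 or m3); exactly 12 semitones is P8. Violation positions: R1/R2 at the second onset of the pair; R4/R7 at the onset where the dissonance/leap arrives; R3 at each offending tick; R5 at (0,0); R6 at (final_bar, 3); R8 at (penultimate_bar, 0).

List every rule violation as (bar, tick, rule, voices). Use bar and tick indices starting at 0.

bar 0: v0=F3 v1=F4 v2=C5 downbeat P5
bar 1: v0=E3 v1=E4 v2=G4 downbeat m3
bar 2: v0=F3 v1=D4 v2=C5 downbeat P5
bar 3: v0=E3 v1=G3 v2=G4 downbeat m3
bar 4: v0=F3 v1=D4 v2=C5 downbeat P5
bar 5: v0=E3 v1=F3 v2=G4 downbeat m3
bar 6: v0=G3 v1=E4 v2=B4 downbeat M3
bar 7: v0=F3 v1=F4 v2=C5 downbeat P5
  -> R1 @ bar 1 tick 0 v(0, 1): F3/F4 P8 -> E3/E4 P8 similar
  -> R2 @ bar 2 tick 0 v(0, 2): E3/G4 m3 -> F3/C5 P5 similar
  -> R2 @ bar 3 tick 0 v(1, 2): D4/C5 m7 -> G3/G4 P8 similar
  -> R2 @ bar 4 tick 0 v(0, 2): E3/G4 m3 -> F3/C5 P5 similar
  -> R4 @ bar 5 tick 0 v(0, 1): E3/F3 m2 untreated
  -> R2 @ bar 6 tick 0 v(1, 2): F3/G4 M2 -> E4/B4 P5 similar
  -> R7 @ bar 6 tick 0 v(1,): F3->E4 leap 11st
  -> R1 @ bar 7 tick 0 v(1, 2): E4/B4 P5 -> F4/C5 P5 similar

(1, 0, R1, (0, 1))
(2, 0, R2, (0, 2))
(3, 0, R2, (1, 2))
(4, 0, R2, (0, 2))
(5, 0, R4, (0, 1))
(6, 0, R2, (1, 2))
(6, 0, R7, (1,))
(7, 0, R1, (1, 2))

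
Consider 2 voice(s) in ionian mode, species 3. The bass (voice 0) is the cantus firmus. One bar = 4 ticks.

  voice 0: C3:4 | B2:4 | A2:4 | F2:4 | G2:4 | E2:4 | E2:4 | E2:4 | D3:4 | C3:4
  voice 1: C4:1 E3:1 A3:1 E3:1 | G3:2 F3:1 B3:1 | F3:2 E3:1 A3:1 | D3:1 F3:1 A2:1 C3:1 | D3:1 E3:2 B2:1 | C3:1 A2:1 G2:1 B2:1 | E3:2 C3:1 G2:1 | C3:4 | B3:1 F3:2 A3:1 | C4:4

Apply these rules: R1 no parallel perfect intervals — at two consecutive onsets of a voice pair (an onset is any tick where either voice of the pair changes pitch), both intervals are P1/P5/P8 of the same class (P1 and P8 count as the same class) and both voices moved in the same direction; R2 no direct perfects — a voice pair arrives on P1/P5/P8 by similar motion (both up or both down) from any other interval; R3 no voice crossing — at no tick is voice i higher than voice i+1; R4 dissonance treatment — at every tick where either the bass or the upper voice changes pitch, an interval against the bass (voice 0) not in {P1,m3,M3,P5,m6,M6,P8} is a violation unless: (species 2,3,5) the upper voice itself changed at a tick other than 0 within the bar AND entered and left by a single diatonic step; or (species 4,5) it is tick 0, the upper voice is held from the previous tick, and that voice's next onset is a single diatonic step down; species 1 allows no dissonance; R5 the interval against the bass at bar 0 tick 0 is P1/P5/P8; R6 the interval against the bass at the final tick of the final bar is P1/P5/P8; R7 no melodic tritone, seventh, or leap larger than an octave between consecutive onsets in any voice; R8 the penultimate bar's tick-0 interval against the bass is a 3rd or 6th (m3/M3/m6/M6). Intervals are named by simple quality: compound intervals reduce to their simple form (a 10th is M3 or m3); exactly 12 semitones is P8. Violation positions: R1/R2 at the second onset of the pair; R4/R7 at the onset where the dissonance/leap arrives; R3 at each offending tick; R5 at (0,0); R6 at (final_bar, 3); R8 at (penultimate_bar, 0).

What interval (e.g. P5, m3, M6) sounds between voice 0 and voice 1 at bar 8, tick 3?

voice 0=D3 voice 1=A3 -> P5

P5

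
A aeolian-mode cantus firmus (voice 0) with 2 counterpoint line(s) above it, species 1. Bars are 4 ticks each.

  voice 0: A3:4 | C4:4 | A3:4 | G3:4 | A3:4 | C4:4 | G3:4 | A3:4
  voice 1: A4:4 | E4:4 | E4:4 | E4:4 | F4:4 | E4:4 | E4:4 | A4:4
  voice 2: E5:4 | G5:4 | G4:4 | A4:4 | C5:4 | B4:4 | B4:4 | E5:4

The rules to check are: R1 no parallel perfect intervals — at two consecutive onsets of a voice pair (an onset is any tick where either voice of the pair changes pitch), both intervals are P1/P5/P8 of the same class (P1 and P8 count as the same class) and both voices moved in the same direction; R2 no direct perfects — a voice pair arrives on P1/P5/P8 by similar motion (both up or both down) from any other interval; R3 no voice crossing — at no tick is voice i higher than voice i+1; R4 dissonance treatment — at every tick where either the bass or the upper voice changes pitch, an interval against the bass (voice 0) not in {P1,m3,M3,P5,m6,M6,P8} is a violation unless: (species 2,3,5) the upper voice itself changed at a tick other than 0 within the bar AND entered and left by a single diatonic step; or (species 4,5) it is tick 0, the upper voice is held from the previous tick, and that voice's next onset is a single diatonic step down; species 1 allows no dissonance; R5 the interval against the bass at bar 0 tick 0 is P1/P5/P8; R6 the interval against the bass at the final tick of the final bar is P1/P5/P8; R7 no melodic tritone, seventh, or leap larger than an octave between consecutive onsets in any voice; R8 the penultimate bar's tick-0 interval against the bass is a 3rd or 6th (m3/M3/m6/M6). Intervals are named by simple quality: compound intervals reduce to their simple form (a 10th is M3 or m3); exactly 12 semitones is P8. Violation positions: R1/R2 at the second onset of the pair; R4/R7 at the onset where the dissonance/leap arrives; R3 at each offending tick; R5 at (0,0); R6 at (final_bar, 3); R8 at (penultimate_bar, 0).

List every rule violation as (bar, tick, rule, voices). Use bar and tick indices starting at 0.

(1, 0, R1, (0, 2))
(2, 0, R4, (0, 2))
(3, 0, R4, (0, 2))
(4, 0, R2, (1, 2))
(5, 0, R1, (1, 2))
(5, 0, R4, (0, 2))
(7, 0, R1, (1, 2))
(7, 0, R2, (0, 1))
(7, 0, R2, (0, 2))

bar 0: v0=A3 v1=A4 v2=E5 downbeat P5
bar 1: v0=C4 v1=E4 v2=G5 downbeat P5
bar 2: v0=A3 v1=E4 v2=G4 downbeat m7
bar 3: v0=G3 v1=E4 v2=A4 downbeat M2
bar 4: v0=A3 v1=F4 v2=C5 downbeat m3
bar 5: v0=C4 v1=E4 v2=B4 downbeat M7
bar 6: v0=G3 v1=E4 v2=B4 downbeat M3
bar 7: v0=A3 v1=A4 v2=E5 downbeat P5
  -> R1 @ bar 1 tick 0 v(0, 2): A3/E5 P5 -> C4/G5 P5 similar
  -> R4 @ bar 2 tick 0 v(0, 2): A3/G4 m7 untreated
  -> R4 @ bar 3 tick 0 v(0, 2): G3/A4 M2 untreated
  -> R2 @ bar 4 tick 0 v(1, 2): E4/A4 P4 -> F4/C5 P5 similar
  -> R1 @ bar 5 tick 0 v(1, 2): F4/C5 P5 -> E4/B4 P5 similar
  -> R4 @ bar 5 tick 0 v(0, 2): C4/B4 M7 untreated
  -> R1 @ bar 7 tick 0 v(1, 2): E4/B4 P5 -> A4/E5 P5 similar
  -> R2 @ bar 7 tick 0 v(0, 1): G3/E4 M6 -> A3/A4 P8 similar
  -> R2 @ bar 7 tick 0 v(0, 2): G3/B4 M3 -> A3/E5 P5 similar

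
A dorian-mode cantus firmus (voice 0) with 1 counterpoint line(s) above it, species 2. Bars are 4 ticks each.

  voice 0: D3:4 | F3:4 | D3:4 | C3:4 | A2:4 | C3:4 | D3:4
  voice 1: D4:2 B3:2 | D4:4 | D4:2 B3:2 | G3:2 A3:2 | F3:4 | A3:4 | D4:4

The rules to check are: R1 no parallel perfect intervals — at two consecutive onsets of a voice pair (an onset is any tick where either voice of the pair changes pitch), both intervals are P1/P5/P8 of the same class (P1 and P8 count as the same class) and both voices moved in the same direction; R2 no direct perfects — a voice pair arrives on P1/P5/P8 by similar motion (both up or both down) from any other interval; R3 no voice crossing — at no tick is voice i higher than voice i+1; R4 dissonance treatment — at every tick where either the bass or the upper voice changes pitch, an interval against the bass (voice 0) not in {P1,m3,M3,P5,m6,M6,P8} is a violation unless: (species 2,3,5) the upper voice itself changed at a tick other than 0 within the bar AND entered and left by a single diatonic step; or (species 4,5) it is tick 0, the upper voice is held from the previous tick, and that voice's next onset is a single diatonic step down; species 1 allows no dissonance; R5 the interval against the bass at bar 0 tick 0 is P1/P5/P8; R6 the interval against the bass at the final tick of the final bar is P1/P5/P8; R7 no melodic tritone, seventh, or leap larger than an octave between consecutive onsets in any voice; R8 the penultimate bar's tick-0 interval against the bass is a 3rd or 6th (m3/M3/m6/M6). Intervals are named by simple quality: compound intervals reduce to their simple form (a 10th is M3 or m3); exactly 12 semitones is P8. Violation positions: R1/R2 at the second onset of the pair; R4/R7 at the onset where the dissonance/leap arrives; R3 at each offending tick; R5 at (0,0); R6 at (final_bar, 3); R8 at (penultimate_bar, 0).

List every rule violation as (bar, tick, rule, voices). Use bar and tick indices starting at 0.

bar 0: v0=D3 v1=D4 downbeat P8
bar 1: v0=F3 v1=D4 downbeat M6
bar 2: v0=D3 v1=D4 downbeat P8
bar 3: v0=C3 v1=G3 downbeat P5
bar 4: v0=A2 v1=F3 downbeat m6
bar 5: v0=C3 v1=A3 downbeat M6
bar 6: v0=D3 v1=D4 downbeat P8
  -> R2 @ bar 3 tick 0 v(0, 1): D3/B3 M6 -> C3/G3 P5 similar
  -> R2 @ bar 6 tick 0 v(0, 1): C3/A3 M6 -> D3/D4 P8 similar

(3, 0, R2, (0, 1))
(6, 0, R2, (0, 1))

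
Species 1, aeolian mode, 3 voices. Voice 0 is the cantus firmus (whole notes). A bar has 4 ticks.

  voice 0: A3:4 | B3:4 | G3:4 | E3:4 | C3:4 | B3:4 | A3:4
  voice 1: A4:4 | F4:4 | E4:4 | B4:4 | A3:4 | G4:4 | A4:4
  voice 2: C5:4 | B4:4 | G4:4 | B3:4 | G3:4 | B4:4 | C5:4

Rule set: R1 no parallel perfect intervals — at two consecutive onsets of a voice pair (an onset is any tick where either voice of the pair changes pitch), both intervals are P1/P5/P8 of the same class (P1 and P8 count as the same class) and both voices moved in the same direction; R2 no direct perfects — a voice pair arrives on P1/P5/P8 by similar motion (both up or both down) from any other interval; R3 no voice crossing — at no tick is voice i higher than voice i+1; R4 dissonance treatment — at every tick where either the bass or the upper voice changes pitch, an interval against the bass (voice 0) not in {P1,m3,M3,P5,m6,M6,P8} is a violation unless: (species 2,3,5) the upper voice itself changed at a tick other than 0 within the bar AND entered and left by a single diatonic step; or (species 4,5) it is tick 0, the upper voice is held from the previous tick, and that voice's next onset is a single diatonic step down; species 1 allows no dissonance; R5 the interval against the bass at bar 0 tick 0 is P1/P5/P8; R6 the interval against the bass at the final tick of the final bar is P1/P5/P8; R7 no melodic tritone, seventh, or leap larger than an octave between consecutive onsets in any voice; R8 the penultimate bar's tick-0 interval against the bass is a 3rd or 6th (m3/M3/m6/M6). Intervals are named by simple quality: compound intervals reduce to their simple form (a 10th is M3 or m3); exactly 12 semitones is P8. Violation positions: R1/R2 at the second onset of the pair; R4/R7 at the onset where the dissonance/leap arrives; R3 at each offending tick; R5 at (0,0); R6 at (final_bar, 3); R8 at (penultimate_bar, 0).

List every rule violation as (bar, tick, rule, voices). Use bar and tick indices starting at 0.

bar 0: v0=A3 v1=A4 v2=C5 downbeat m3
bar 1: v0=B3 v1=F4 v2=B4 downbeat P8
bar 2: v0=G3 v1=E4 v2=G4 downbeat P8
bar 3: v0=E3 v1=B4 v2=B3 downbeat P5
bar 4: v0=C3 v1=A3 v2=G3 downbeat P5
bar 5: v0=B3 v1=G4 v2=B4 downbeat P8
bar 6: v0=A3 v1=A4 v2=C5 downbeat m3
  -> R5 @ bar 0 tick 0 v(0, 2): opens on m3
  -> R4 @ bar 1 tick 0 v(0, 1): B3/F4 TT untreated
  -> R1 @ bar 2 tick 0 v(0, 2): B3/B4 P8 -> G3/G4 P8 similar
  -> R2 @ bar 3 tick 0 v(0, 2): G3/G4 P8 -> E3/B3 P5 similar
  -> R3 @ bar 3 tick 0 v(1, 2): B4 above B3
  -> R3 @ bar 3 tick 1 v(1, 2): B4 above B3
  -> R3 @ bar 3 tick 2 v(1, 2): B4 above B3
  -> R3 @ bar 3 tick 3 v(1, 2): B4 above B3
  -> R1 @ bar 4 tick 0 v(0, 2): E3/B3 P5 -> C3/G3 P5 similar
  -> R3 @ bar 4 tick 0 v(1, 2): A3 above G3
  -> R7 @ bar 4 tick 0 v(1,): B4->A3 leap 14st
  -> R3 @ bar 4 tick 1 v(1, 2): A3 above G3
  -> R3 @ bar 4 tick 2 v(1, 2): A3 above G3
  -> R3 @ bar 4 tick 3 v(1, 2): A3 above G3
  -> R2 @ bar 5 tick 0 v(0, 2): C3/G3 P5 -> B3/B4 P8 similar
  -> R7 @ bar 5 tick 0 v(0,): C3->B3 leap 11st
  -> R7 @ bar 5 tick 0 v(1,): A3->G4 leap 10st
  -> R7 @ bar 5 tick 0 v(2,): G3->B4 leap 16st
  -> R8 @ bar 5 tick 0 v(0, 2): penult P8 not 3rd/6th
  -> R6 @ bar 6 tick 3 v(0, 2): closes on m3

(0, 0, R5, (0, 2))
(1, 0, R4, (0, 1))
(2, 0, R1, (0, 2))
(3, 0, R2, (0, 2))
(3, 0, R3, (1, 2))
(3, 1, R3, (1, 2))
(3, 2, R3, (1, 2))
(3, 3, R3, (1, 2))
(4, 0, R1, (0, 2))
(4, 0, R3, (1, 2))
(4, 0, R7, (1,))
(4, 1, R3, (1, 2))
(4, 2, R3, (1, 2))
(4, 3, R3, (1, 2))
(5, 0, R2, (0, 2))
(5, 0, R7, (0,))
(5, 0, R7, (1,))
(5, 0, R7, (2,))
(5, 0, R8, (0, 2))
(6, 3, R6, (0, 2))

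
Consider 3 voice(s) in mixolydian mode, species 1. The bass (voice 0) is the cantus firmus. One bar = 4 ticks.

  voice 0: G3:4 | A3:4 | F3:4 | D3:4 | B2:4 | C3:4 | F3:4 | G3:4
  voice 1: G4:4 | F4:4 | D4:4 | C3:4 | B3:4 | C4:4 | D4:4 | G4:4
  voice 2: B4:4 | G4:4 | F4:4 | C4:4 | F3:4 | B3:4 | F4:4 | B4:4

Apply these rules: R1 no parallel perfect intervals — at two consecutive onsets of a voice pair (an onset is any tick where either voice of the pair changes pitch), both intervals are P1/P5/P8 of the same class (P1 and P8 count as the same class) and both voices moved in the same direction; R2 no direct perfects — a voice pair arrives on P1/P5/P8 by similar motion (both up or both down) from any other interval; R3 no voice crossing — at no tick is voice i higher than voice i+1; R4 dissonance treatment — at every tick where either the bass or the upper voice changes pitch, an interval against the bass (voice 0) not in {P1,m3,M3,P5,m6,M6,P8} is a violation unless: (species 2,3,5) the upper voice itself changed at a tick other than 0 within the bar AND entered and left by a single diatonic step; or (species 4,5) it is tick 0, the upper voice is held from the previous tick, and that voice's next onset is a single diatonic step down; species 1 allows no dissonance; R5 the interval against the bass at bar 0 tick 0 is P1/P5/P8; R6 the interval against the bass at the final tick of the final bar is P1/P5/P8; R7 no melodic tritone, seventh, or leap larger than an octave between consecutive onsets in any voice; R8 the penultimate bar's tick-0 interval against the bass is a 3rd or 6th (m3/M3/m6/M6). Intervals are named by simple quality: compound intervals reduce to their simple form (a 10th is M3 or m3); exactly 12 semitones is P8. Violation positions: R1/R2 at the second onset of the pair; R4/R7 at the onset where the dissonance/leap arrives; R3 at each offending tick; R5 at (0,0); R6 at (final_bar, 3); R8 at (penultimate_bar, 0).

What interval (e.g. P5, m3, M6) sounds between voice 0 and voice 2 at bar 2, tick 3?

voice 0=F3 voice 2=F4 -> P8

P8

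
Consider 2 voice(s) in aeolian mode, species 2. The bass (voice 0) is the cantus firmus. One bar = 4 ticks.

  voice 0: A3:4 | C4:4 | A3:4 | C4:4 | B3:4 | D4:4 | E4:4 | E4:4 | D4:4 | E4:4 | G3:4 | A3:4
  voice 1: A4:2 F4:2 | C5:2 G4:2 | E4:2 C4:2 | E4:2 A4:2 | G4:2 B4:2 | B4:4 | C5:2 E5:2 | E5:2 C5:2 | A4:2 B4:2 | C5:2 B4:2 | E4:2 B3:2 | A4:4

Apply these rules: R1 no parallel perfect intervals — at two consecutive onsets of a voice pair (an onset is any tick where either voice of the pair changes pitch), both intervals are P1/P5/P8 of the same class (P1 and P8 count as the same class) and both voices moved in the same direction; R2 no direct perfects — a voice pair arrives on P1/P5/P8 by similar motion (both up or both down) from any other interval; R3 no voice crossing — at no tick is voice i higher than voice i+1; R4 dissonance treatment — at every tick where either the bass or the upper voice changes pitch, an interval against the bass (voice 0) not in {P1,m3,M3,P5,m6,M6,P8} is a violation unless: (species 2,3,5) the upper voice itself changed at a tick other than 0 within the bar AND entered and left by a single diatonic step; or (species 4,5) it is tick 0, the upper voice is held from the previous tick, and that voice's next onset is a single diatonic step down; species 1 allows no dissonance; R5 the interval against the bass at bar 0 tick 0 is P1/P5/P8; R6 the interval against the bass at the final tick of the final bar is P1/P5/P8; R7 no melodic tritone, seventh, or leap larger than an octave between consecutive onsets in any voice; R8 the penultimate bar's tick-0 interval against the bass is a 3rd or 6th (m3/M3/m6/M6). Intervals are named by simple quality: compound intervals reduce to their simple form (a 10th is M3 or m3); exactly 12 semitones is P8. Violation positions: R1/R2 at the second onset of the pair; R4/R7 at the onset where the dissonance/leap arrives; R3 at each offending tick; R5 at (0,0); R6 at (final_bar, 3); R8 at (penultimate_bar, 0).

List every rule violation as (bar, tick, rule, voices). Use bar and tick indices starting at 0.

(1, 0, R2, (0, 1))
(2, 0, R1, (0, 1))
(8, 0, R2, (0, 1))
(11, 0, R2, (0, 1))
(11, 0, R7, (1,))

bar 0: v0=A3 v1=A4 downbeat P8
bar 1: v0=C4 v1=C5 downbeat P8
bar 2: v0=A3 v1=E4 downbeat P5
bar 3: v0=C4 v1=E4 downbeat M3
bar 4: v0=B3 v1=G4 downbeat m6
bar 5: v0=D4 v1=B4 downbeat M6
bar 6: v0=E4 v1=C5 downbeat m6
bar 7: v0=E4 v1=E5 downbeat P8
bar 8: v0=D4 v1=A4 downbeat P5
bar 9: v0=E4 v1=C5 downbeat m6
bar 10: v0=G3 v1=E4 downbeat M6
bar 11: v0=A3 v1=A4 downbeat P8
  -> R2 @ bar 1 tick 0 v(0, 1): A3/F4 m6 -> C4/C5 P8 similar
  -> R1 @ bar 2 tick 0 v(0, 1): C4/G4 P5 -> A3/E4 P5 similar
  -> R2 @ bar 8 tick 0 v(0, 1): E4/C5 m6 -> D4/A4 P5 similar
  -> R2 @ bar 11 tick 0 v(0, 1): G3/B3 M3 -> A3/A4 P8 similar
  -> R7 @ bar 11 tick 0 v(1,): B3->A4 leap 10st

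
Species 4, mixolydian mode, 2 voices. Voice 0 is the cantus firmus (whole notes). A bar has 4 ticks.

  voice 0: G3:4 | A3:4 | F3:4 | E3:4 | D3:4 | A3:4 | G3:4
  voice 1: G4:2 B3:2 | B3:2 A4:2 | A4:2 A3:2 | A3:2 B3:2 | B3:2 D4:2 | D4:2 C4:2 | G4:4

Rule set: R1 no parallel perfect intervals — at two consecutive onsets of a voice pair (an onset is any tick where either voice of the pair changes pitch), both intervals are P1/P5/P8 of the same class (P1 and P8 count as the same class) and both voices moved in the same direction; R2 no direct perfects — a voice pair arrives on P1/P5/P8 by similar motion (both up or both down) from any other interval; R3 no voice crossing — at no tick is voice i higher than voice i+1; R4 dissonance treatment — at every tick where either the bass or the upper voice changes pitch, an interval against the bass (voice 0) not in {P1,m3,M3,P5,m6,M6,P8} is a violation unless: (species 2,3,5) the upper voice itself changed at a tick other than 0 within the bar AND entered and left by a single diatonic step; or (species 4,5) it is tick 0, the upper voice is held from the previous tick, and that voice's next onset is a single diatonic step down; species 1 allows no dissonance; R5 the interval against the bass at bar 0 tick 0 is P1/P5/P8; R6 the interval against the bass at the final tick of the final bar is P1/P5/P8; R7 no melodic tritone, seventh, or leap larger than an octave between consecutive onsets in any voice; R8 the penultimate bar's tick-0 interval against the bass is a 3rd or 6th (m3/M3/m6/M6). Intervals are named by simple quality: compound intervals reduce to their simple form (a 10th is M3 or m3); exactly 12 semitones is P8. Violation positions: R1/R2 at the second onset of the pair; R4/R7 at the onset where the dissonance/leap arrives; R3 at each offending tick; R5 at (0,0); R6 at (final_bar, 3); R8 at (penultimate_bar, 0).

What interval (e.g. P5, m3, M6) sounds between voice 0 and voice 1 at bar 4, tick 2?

voice 0=D3 voice 1=D4 -> P8

P8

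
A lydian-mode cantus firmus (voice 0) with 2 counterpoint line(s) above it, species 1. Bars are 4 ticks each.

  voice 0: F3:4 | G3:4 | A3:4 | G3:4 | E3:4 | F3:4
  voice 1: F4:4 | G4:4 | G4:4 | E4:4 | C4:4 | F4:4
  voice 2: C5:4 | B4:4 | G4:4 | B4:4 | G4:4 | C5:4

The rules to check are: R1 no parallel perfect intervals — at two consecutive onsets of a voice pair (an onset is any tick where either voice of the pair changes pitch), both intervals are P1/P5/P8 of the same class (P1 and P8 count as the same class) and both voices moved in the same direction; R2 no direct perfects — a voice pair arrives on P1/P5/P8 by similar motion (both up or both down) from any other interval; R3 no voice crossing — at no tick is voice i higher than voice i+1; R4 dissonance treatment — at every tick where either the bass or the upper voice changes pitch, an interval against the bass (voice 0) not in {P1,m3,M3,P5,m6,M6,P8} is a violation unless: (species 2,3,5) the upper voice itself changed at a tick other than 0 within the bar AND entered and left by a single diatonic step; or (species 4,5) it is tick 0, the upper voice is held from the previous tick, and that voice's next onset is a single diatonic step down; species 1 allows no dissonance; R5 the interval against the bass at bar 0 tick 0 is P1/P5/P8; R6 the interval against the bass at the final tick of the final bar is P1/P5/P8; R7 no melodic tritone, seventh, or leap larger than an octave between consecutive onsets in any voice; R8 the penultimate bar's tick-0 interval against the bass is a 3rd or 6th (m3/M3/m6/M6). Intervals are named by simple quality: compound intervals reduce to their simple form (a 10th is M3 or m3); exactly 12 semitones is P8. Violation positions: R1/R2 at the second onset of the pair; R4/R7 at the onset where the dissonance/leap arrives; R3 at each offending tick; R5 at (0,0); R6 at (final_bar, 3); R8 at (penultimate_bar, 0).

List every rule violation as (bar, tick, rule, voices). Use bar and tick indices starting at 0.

bar 0: v0=F3 v1=F4 v2=C5 downbeat P5
bar 1: v0=G3 v1=G4 v2=B4 downbeat M3
bar 2: v0=A3 v1=G4 v2=G4 downbeat m7
bar 3: v0=G3 v1=E4 v2=B4 downbeat M3
bar 4: v0=E3 v1=C4 v2=G4 downbeat m3
bar 5: v0=F3 v1=F4 v2=C5 downbeat P5
  -> R1 @ bar 1 tick 0 v(0, 1): F3/F4 P8 -> G3/G4 P8 similar
  -> R4 @ bar 2 tick 0 v(0, 1): A3/G4 m7 untreated
  -> R4 @ bar 2 tick 0 v(0, 2): A3/G4 m7 untreated
  -> R1 @ bar 4 tick 0 v(1, 2): E4/B4 P5 -> C4/G4 P5 similar
  -> R1 @ bar 5 tick 0 v(1, 2): C4/G4 P5 -> F4/C5 P5 similar
  -> R2 @ bar 5 tick 0 v(0, 1): E3/C4 m6 -> F3/F4 P8 similar
  -> R2 @ bar 5 tick 0 v(0, 2): E3/G4 m3 -> F3/C5 P5 similar

(1, 0, R1, (0, 1))
(2, 0, R4, (0, 1))
(2, 0, R4, (0, 2))
(4, 0, R1, (1, 2))
(5, 0, R1, (1, 2))
(5, 0, R2, (0, 1))
(5, 0, R2, (0, 2))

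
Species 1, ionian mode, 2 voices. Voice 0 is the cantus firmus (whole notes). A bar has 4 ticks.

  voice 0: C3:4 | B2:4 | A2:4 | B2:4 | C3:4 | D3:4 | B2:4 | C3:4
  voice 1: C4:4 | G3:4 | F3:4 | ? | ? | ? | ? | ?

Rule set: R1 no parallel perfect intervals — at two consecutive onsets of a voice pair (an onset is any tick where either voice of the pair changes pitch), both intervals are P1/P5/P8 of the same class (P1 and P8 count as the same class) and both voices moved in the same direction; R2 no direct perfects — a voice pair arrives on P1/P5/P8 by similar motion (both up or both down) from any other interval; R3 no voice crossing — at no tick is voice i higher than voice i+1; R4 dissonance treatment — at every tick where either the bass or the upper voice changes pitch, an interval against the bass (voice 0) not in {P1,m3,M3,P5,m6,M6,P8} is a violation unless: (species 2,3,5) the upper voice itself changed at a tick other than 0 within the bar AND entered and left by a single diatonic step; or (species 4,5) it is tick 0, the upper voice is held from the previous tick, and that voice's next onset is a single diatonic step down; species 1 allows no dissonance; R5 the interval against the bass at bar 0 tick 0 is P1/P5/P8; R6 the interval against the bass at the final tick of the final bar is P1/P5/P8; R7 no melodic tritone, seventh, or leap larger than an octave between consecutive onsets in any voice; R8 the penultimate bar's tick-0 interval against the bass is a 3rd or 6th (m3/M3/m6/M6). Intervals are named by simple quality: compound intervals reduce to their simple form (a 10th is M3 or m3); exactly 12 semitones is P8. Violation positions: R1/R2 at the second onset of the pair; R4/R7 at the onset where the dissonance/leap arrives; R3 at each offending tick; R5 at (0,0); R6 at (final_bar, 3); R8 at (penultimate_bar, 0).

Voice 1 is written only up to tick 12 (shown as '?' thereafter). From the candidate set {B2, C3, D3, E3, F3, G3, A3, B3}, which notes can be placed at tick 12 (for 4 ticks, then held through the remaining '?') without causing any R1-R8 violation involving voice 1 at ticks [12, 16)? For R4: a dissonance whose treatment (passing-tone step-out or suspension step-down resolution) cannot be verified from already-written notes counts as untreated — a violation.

B2: violates R7
C3: violates R4
D3: legal
E3: violates R4
F3: violates R4
G3: legal
A3: violates R4
B3: violates R2,R7

{D3, G3}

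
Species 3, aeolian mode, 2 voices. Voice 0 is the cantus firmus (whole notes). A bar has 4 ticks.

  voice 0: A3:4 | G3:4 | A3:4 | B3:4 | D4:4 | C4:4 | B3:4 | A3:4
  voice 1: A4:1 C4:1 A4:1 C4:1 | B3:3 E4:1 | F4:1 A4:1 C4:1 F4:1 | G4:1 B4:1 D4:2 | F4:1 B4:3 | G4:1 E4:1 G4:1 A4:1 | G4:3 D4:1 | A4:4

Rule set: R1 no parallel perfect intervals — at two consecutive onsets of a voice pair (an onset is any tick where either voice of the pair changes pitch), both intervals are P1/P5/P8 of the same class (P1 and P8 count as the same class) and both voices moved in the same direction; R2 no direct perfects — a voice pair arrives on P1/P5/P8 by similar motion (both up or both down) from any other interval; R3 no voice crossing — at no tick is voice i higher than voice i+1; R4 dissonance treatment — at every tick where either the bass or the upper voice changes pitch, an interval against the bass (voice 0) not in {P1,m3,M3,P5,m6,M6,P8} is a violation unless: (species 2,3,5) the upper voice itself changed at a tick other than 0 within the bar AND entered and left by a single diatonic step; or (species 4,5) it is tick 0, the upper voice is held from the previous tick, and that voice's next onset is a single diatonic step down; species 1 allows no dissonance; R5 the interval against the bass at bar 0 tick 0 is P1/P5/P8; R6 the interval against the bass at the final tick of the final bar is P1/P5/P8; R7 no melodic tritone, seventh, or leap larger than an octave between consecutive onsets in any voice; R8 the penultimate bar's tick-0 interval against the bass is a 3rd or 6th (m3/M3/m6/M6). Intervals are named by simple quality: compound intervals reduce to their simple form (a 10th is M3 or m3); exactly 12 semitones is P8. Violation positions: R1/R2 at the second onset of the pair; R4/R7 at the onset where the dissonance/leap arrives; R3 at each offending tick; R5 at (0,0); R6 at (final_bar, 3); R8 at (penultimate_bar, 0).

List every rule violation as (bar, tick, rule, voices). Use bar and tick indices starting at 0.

(4, 1, R7, (1,))
(5, 0, R2, (0, 1))

bar 0: v0=A3 v1=A4 downbeat P8
bar 1: v0=G3 v1=B3 downbeat M3
bar 2: v0=A3 v1=F4 downbeat m6
bar 3: v0=B3 v1=G4 downbeat m6
bar 4: v0=D4 v1=F4 downbeat m3
bar 5: v0=C4 v1=G4 downbeat P5
bar 6: v0=B3 v1=G4 downbeat m6
bar 7: v0=A3 v1=A4 downbeat P8
  -> R7 @ bar 4 tick 1 v(1,): F4->B4 leap 6st
  -> R2 @ bar 5 tick 0 v(0, 1): D4/B4 M6 -> C4/G4 P5 similar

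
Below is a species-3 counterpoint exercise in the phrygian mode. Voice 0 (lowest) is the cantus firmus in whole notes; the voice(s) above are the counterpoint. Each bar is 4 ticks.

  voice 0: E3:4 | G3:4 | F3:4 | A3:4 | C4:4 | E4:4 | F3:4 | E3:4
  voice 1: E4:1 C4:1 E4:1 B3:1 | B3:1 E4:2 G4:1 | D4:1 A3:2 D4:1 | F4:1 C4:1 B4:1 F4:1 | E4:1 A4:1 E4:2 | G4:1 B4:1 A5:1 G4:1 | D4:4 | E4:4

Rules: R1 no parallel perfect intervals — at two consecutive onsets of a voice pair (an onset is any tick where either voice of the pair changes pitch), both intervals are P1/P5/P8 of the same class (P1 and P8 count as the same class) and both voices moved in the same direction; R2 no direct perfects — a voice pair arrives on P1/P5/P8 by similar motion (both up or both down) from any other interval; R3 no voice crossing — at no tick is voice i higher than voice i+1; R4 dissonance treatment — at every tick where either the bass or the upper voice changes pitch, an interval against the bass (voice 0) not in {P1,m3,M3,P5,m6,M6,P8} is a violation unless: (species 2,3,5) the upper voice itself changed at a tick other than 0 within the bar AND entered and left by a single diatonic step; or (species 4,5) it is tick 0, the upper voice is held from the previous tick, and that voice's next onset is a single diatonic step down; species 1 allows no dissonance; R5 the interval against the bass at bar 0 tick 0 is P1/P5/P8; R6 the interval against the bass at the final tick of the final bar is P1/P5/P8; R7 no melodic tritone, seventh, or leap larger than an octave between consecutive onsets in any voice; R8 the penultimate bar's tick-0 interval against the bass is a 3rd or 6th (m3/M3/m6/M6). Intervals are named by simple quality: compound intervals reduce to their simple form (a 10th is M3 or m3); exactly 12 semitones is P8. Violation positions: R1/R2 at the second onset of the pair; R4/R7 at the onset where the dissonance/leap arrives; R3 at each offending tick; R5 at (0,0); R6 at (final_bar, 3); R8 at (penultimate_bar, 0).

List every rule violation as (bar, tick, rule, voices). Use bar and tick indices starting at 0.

bar 0: v0=E3 v1=E4 downbeat P8
bar 1: v0=G3 v1=B3 downbeat M3
bar 2: v0=F3 v1=D4 downbeat M6
bar 3: v0=A3 v1=F4 downbeat m6
bar 4: v0=C4 v1=E4 downbeat M3
bar 5: v0=E4 v1=G4 downbeat m3
bar 6: v0=F3 v1=D4 downbeat M6
bar 7: v0=E3 v1=E4 downbeat P8
  -> R4 @ bar 3 tick 2 v(0, 1): A3/B4 M2 untreated
  -> R7 @ bar 3 tick 2 v(1,): C4->B4 leap 11st
  -> R7 @ bar 3 tick 3 v(1,): B4->F4 leap 6st
  -> R4 @ bar 5 tick 2 v(0, 1): E4/A5 P4 untreated
  -> R7 @ bar 5 tick 2 v(1,): B4->A5 leap 10st
  -> R7 @ bar 5 tick 3 v(1,): A5->G4 leap 14st
  -> R7 @ bar 6 tick 0 v(0,): E4->F3 leap 11st

(3, 2, R4, (0, 1))
(3, 2, R7, (1,))
(3, 3, R7, (1,))
(5, 2, R4, (0, 1))
(5, 2, R7, (1,))
(5, 3, R7, (1,))
(6, 0, R7, (0,))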